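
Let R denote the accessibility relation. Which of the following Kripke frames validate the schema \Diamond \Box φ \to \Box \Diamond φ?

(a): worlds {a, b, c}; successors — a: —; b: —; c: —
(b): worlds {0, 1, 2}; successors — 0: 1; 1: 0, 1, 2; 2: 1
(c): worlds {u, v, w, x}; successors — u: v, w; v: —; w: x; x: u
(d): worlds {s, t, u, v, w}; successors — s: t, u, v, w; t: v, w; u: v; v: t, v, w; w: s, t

Frame correspondent (Sahlqvist): \forall x \forall y \forall z (Rxy \wedge Rxz \to \exists w (Ryw \wedge Rzw)) — i.e. convergence.
(a): ✓.
(b): ✓.
(c): fails — Ruv and Ruv but v and v have no common successor.
(d): fails — Rsw and Rsu but w and u have no common successor.

(a), (b)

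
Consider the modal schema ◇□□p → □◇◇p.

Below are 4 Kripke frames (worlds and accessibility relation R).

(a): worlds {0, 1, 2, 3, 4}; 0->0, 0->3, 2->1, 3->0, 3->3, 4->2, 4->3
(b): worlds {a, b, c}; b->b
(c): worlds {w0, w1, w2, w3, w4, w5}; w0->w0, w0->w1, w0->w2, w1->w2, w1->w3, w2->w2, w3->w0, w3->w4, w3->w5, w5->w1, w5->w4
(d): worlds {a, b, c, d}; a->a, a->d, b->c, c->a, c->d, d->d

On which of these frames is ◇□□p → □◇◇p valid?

(b), (d)

This is the axiom for a generalized confluence (Geach) condition; its first-order frame correspondent is ∀x ∀y ∀z ((xRy ∧ xRz) → ∃w (yR²w ∧ zR²w)).
(a): fails — 2R1, 2R1 but no w with 1R²w and 1R²w.
(b): ✓.
(c): fails — w3Rw0, w3Rw4 but no w with w0R²w and w4R²w.
(d): ✓.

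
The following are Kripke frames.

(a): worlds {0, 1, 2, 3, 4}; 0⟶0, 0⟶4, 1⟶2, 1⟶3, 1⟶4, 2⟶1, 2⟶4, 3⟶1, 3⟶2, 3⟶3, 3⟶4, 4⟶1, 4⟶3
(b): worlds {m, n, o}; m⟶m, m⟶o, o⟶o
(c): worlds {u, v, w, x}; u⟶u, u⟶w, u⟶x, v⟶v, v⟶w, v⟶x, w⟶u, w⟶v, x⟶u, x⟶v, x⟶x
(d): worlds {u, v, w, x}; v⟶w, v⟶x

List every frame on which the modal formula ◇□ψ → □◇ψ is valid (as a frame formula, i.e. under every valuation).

The schema corresponds to convergence: ∀x ∀y ∀z (Rxy ∧ Rxz → ∃w (Ryw ∧ Rzw)).
(a): fails — R00 and R04 but 0 and 4 have no common successor.
(b): holds.
(c): holds.
(d): fails — Rvx and Rvx but x and x have no common successor.
Valid on: (b), (c).

(b), (c)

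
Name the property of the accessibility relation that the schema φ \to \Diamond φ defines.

Replacing φ by ¬φ and contraposing gives the equivalent schema □φ → φ.
Suppose □φ→φ is valid. At any x set V(φ)={w : Rxw}. Then □φ holds at x, so φ holds at x, i.e. Rxx.

Reflexivity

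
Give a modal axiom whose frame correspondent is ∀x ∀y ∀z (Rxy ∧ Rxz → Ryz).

◇r → □◇r

A defining formula is ◇r → □◇r (the 5 axiom).
Suppose ◇r→□◇r is valid. Take Rxy, Rxz and set V(r)={y}. Then ◇r at x, so □◇r at x, so ◇r at z, so some w with Rzw has r; w=y, i.e. Rzy. By symmetry of the argument, Ryz.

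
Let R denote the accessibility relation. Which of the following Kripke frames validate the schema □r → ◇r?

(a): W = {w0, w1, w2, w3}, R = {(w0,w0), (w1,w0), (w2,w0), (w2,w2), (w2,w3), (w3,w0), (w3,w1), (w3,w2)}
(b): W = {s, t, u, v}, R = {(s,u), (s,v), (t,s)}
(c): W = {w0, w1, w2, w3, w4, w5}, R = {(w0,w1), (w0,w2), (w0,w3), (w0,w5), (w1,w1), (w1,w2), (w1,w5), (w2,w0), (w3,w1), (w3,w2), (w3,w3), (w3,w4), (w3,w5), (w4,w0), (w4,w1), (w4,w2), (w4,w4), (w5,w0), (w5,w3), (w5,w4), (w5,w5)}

The schema corresponds to seriality: ∀x ∃y Rxy.
(a): satisfies the condition.
(b): fails — world u has no successor.
(c): satisfies the condition.

(a), (c)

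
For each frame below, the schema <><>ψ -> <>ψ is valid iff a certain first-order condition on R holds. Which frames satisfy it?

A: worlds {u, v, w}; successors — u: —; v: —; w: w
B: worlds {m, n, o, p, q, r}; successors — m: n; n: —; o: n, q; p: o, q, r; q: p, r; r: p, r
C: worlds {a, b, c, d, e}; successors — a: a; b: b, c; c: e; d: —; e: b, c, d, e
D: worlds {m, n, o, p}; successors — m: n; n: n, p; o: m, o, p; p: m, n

A

Frame correspondent (Sahlqvist): forall x forall y forall z (Rxy & Ryz -> Rxz) — i.e. transitivity.
A: satisfies the condition.
B: fails — Rpr and Rrp but not Rpp.
C: fails — Rbc and Rce but not Rbe.
D: fails — Rom and Rmn but not Ron.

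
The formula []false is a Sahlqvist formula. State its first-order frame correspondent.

emptiness of R: forall x forall y ~Rxy

□⊥ is valid iff no world has any successor (otherwise □⊥ fails at any world with one).
The converse is a direct semantic check.
So the correspondent is emptiness of R.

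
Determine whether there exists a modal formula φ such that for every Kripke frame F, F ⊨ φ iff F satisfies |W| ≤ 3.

Not definable by any modal formula

Modal frame validity is preserved under disjoint unions.
Any modal formula valid on each of 4 disjoint one-world frames is valid on their disjoint union (validity is preserved under disjoint unions). Each one-world frame has |W|=1≤3, but the union has |W|=4.
Hence having at most 3 worlds is not modally definable.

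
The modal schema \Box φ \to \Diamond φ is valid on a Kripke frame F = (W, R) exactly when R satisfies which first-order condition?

seriality: \forall x \exists y Rxy

Suppose □φ→◇φ is valid. At any x set V(φ)=W. Then □φ at x, so ◇φ at x, so x has a successor.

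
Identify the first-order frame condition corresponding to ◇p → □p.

Suppose ◇p→□p is valid. Take Rxy, Rxz and set V(p)={y}. Then ◇p at x, so □p at x, so p at z, i.e. z=y.

partial functionality: ∀x ∀y ∀z (Rxy ∧ Rxz → y = z)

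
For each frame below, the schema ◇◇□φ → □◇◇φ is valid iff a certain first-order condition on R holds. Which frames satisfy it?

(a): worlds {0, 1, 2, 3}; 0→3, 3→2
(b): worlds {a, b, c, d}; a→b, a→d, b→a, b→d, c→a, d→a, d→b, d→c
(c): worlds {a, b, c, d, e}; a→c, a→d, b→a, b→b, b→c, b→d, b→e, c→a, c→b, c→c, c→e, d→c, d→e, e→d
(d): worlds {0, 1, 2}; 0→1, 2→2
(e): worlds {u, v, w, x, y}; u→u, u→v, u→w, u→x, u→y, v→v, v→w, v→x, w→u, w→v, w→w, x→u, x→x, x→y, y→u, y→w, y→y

This is the axiom for a generalized confluence (Geach) condition; its first-order frame correspondent is ∀x ∀y ∀z ((xR²y ∧ xRz) → ∃w (yRw ∧ zR²w)).
(a): fails — 0R²2, 0R3 but no w with 2Rw and 3R²w.
(b): ✓.
(c): fails — bR²e, bRa but no w with eRw and aR²w.
(d): ✓.
(e): ✓.

(b), (d), (e)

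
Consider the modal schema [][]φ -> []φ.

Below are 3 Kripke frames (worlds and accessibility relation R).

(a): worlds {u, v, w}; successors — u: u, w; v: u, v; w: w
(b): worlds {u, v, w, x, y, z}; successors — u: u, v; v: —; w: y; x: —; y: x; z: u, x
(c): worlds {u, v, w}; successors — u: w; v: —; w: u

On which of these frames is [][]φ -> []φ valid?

(a)

This is the axiom for density; its first-order frame correspondent is forall x forall y (Rxy -> exists z (Rxz & Rzy)).
(a): holds.
(b): fails — Ryx but no t with Ryt and Rtx.
(c): fails — Rwu but no z with Rwz and Rzu.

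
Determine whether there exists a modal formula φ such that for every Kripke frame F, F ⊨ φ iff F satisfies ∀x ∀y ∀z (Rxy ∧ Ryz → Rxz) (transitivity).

This is a Sahlqvist condition; the 4 axiom □q → □□q defines it.
Suppose □q→□□q is valid. Take Rxy, Ryz and set V(q)={w : Rxw}. Then □q at x, so □□q at x, so □q at y, so q at z, i.e. Rxz.

Yes, by □q → □□q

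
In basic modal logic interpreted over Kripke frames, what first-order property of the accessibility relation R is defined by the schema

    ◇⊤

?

seriality

This is a form of the D axiom.
It corresponds to seriality: ∀x ∃y Rxy.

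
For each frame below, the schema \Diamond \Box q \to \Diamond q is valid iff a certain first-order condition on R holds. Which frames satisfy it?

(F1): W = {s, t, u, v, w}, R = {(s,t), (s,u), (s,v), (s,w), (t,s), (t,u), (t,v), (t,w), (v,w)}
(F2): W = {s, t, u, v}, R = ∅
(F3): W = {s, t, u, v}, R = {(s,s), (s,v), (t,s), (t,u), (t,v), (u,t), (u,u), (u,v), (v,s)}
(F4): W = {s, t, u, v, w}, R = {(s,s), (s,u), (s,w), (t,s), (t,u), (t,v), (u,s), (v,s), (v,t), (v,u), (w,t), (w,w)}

This is the axiom for a generalized confluence (Geach) condition; its first-order frame correspondent is \forall x \forall y (xRy \to \exists w (yRw \wedge xRw)).
(F1): fails — sRu but no w* with uRw* and sRw*.
(F2): condition met.
(F3): fails — uRv but no w with vRw and uRw.
(F4): fails — wRt but no w* with tRw* and wRw*.

(F2)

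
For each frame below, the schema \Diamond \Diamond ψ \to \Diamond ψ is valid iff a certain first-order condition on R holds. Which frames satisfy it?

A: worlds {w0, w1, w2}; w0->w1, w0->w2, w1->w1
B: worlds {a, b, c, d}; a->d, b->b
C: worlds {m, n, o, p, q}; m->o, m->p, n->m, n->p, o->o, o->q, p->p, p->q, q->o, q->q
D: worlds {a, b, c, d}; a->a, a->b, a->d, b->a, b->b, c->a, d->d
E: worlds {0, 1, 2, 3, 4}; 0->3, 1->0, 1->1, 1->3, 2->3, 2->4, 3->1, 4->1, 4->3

The schema corresponds to transitivity: \forall x \forall y \forall z (Rxy \wedge Ryz \to Rxz).
A: ✓.
B: ✓.
C: fails — Rmo and Roq but not Rmq.
D: fails — Rba and Rad but not Rbd.
E: fails — R31 and R10 but not R30.
Valid on: A, B.

A, B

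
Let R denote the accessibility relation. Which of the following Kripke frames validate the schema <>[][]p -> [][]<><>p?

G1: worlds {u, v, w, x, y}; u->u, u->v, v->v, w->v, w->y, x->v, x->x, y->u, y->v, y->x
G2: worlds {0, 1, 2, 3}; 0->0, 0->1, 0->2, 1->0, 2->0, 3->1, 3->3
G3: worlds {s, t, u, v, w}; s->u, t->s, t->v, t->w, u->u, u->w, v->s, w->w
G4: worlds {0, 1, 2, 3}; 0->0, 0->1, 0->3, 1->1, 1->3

G1, G2

This is the axiom for a generalized confluence (Geach) condition; its first-order frame correspondent is forall x forall y forall z ((xRy & x R^2 z) -> exists w (y R^2 w & z R^2 w)).
G1: condition met.
G2: condition met.
G3: fails — tRv, tR²w but no w* with vR²w* and wR²w*.
G4: fails — 0R0, 0R²3 but no w with 0R²w and 3R²w.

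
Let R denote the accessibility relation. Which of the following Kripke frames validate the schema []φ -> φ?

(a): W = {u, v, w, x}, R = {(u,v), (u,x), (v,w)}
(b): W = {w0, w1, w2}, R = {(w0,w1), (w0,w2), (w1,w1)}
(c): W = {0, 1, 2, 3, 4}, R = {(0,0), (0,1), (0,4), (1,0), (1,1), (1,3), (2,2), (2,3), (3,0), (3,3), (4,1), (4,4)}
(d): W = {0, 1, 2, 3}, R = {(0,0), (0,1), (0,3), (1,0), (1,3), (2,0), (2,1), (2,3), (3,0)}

Frame correspondent (Sahlqvist): forall x Rxx — i.e. reflexivity.
(a): fails — world u does not see itself.
(b): fails — world w0 does not see itself.
(c): condition met.
(d): fails — world 1 does not see itself.

(c)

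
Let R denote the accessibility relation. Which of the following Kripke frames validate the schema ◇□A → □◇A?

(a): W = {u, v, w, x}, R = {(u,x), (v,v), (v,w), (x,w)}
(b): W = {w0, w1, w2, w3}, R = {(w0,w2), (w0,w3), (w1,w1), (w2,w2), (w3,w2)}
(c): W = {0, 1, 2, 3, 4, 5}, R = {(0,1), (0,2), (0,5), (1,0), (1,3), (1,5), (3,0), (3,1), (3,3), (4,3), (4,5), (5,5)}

(b)

This is the axiom for convergence; its first-order frame correspondent is ∀x ∀y ∀z (Rxy ∧ Rxz → ∃w (Ryw ∧ Rzw)).
(a): fails — Rvw and Rvw but w and w have no common successor.
(b): ✓.
(c): fails — R02 and R02 but 2 and 2 have no common successor.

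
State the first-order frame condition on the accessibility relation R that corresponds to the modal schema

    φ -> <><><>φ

forall x exists w (x = w & x R^3 w)

This is a Sahlqvist (Geach-type) schema ◇^0□^0φ → □^0◇^3φ.
First-order correspondent: forall x exists w (x = w & x R^3 w).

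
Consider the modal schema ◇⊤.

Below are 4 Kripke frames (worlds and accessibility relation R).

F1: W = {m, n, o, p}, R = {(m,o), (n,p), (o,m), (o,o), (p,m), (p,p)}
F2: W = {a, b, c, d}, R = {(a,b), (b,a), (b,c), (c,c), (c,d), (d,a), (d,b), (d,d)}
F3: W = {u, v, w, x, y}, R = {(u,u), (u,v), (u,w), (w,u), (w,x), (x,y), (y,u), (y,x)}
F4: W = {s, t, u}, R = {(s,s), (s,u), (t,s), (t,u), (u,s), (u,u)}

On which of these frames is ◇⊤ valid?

F1, F2, F4

Frame correspondent (Sahlqvist): ∀x ∃y Rxy — i.e. seriality.
F1: satisfies the condition.
F2: satisfies the condition.
F3: fails — world v has no successor.
F4: satisfies the condition.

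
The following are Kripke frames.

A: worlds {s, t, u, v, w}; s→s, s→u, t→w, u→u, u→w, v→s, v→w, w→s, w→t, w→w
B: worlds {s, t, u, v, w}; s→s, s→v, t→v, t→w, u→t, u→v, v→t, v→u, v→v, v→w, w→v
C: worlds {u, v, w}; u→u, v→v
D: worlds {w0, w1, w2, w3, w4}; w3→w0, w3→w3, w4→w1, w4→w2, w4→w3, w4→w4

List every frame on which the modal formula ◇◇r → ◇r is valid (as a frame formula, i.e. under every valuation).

C

Frame correspondent (Sahlqvist): ∀x ∀y ∀z (Rxy ∧ Ryz → Rxz) — i.e. transitivity.
A: fails — Ruw and Rwt but not Rut.
B: fails — Ruv and Rvw but not Ruw.
C: satisfies the condition.
D: fails — Rw4w3 and Rw3w0 but not Rw4w0.
Valid on: C.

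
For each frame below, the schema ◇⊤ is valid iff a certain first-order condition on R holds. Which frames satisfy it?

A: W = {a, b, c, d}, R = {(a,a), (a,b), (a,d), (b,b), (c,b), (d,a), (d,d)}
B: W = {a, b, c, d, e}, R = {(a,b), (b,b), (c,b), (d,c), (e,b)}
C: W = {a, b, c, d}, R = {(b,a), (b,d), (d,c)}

A, B

Frame correspondent (Sahlqvist): ∀x ∃y Rxy — i.e. seriality.
A: satisfies the condition.
B: satisfies the condition.
C: fails — world a has no successor.
Valid on: A, B.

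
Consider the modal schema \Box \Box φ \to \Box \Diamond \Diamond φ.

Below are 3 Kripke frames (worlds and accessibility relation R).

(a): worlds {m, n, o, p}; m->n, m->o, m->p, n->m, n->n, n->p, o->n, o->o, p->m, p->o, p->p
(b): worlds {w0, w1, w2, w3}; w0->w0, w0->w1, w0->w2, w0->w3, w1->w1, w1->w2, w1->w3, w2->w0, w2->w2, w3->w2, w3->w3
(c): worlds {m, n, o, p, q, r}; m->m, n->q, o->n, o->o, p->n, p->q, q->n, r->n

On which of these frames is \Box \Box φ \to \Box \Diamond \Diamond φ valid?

(a), (b)

Frame correspondent (Sahlqvist): \forall x \forall z (xRz \to \exists w (x R^2 w \wedge z R^2 w)) — i.e. a generalized confluence (Geach) condition.
(a): holds.
(b): holds.
(c): fails — nRq but no w with nR²w and qR²w.
Valid on: (a), (b).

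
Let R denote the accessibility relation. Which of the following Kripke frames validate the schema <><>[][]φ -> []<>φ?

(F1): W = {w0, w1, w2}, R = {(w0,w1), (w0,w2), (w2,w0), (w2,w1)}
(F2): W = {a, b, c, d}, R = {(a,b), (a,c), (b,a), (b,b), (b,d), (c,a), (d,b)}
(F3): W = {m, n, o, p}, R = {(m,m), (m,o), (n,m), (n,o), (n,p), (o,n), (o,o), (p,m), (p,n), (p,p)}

(F2), (F3)

Frame correspondent (Sahlqvist): forall x forall y forall z ((x R^2 y & xRz) -> exists w (y R^2 w & zRw)) — i.e. a generalized confluence (Geach) condition.
(F1): fails — w0R²w0, w0Rw1 but no w with w0R²w and w1Rw.
(F2): ✓.
(F3): ✓.
Valid on: (F2), (F3).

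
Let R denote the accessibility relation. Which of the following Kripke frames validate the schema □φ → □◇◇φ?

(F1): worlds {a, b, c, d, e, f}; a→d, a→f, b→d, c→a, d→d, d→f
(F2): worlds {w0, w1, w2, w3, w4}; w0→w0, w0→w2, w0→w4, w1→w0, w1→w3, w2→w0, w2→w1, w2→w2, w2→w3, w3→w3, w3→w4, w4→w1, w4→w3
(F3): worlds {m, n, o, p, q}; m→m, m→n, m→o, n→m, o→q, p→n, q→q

(F2)

Frame correspondent (Sahlqvist): ∀x ∀z (xRz → ∃w (xRw ∧ zR²w)) — i.e. a generalized confluence (Geach) condition.
(F1): fails — aRf but no w with aRw and fR²w.
(F2): satisfies the condition.
(F3): fails — mRo but no w with mRw and oR²w.
Valid on: (F2).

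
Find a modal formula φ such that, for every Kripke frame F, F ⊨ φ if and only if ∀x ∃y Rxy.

A defining formula is □q → ◇q (the D axiom).

□q → ◇q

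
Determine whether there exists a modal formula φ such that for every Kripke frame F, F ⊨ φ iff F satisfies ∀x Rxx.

Yes: it is reflexivity, defined by the T schema □p → p.
Suppose □p→p is valid. At any x set V(p)={w : Rxw}. Then □p holds at x, so p holds at x, i.e. Rxx.

Definable; □p → p defines it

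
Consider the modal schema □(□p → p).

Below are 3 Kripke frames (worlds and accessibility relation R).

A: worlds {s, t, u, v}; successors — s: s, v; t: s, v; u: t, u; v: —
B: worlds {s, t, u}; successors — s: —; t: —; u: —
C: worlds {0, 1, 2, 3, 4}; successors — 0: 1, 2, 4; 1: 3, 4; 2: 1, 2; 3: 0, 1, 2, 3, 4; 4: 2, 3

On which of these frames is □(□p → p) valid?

B

The schema corresponds to shift-reflexivity: ∀x ∀y (Rxy → Ryy).
A: fails — Rtv but not Rvv.
B: condition met.
C: fails — R34 but not R44.
Valid on: B.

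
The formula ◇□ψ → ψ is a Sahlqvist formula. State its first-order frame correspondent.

symmetry: ∀x ∀y (Rxy → Ryx)

This is frame-equivalent to ψ → □◇ψ (substitute ¬ψ for ψ and contrapose).
Suppose ψ→□◇ψ is valid. Take Rxy and set V(ψ)={x}. Then ψ at x, so □◇ψ at x, so ◇ψ at y, so some z with Ryz has ψ; z=x, i.e. Ryx.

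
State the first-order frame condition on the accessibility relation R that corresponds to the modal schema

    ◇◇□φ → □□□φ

∀x ∀y ∀z ((xR²y ∧ xR³z) → ∃w (yRw ∧ z = w))

This is a Sahlqvist (Geach-type) schema ◇^2□^1φ → □^3◇^0φ.
First-order correspondent: ∀x ∀y ∀z ((xR²y ∧ xR³z) → ∃w (yRw ∧ z = w)).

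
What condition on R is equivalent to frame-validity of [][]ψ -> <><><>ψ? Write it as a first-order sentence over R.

This is a Sahlqvist (Geach-type) schema ◇^0□^2ψ → □^0◇^3ψ.
Minimal-valuation argument: fix x; take any y with xR^0y and any z with xR^0z. Set V(ψ) to the set of worlds R-reachable from y in exactly 2 steps. Then □^2ψ holds at y, so the antecedent holds at x; validity forces ◇^3ψ at z, giving a w with zR^3w and yR^2w.
First-order correspondent: forall x exists w (x R^2 w & x R^3 w).

forall x exists w (x R^2 w & x R^3 w)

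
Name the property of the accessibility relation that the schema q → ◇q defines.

reflexivity: ∀x Rxx

This is frame-equivalent to □q → q (substitute ¬q for q and contrapose).
Suppose □q→q is valid. At any x set V(q)={w : Rxw}. Then □q holds at x, so q holds at x, i.e. Rxx.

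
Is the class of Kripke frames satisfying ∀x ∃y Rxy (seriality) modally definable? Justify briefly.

The condition is seriality. A defining modal formula is □p → ◇p.
Suppose □p→◇p is valid. At any x set V(p)=W. Then □p at x, so ◇p at x, so x has a successor.

Definable; □p → ◇p defines it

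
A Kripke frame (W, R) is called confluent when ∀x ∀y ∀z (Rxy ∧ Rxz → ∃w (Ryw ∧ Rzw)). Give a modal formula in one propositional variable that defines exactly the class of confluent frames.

The condition is convergence. The .2 schema ◇□s → □◇s defines it.
Suppose ◇□s→□◇s is valid. Take Rxy, Rxz and set V(s)={w : Ryw}. Then □s at y so ◇□s at x, so □◇s at x, so ◇s at z, giving w with Rzw and Ryw.

◇□s → □◇s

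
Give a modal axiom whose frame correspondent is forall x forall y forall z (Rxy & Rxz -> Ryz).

A defining formula is ◇ψ → □◇ψ (the 5 axiom).
Suppose ◇ψ→□◇ψ is valid. Take Rxy, Rxz and set V(ψ)={y}. Then ◇ψ at x, so □◇ψ at x, so ◇ψ at z, so some w with Rzw has ψ; w=y, i.e. Rzy. By symmetry of the argument, Ryz.

◇ψ → □◇ψ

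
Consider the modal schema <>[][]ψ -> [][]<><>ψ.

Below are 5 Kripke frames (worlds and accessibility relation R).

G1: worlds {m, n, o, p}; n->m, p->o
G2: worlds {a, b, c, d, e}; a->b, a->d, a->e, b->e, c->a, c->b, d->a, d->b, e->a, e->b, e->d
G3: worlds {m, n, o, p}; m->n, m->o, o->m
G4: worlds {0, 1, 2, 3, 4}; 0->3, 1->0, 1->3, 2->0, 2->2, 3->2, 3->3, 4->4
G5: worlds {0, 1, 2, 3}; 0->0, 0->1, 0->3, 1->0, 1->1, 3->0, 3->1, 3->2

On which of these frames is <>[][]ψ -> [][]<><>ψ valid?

G1, G2, G4

Frame correspondent (Sahlqvist): forall x forall y forall z ((xRy & x R^2 z) -> exists w (y R^2 w & z R^2 w)) — i.e. a generalized confluence (Geach) condition.
G1: satisfies the condition.
G2: satisfies the condition.
G3: fails — mRn, mR²m but no w with nR²w and mR²w.
G4: satisfies the condition.
G5: fails — 0R0, 0R²2 but no w with 0R²w and 2R²w.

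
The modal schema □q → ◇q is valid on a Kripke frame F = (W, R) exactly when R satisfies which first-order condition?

seriality

Suppose □q→◇q is valid. At any x set V(q)=W. Then □q at x, so ◇q at x, so x has a successor.
The converse is a direct semantic check.
Frame condition: ∀x ∃y Rxy.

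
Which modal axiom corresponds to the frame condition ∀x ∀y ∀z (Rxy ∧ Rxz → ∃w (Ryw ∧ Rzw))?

The condition is convergence. The .2 schema ◇□ψ → □◇ψ defines it.

◇□ψ → □◇ψ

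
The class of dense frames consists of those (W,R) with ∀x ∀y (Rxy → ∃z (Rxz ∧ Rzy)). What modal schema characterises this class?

□□s → □s

This is density; the standard corresponding axiom is C4: □□s → □s.
Suppose □□s→□s is valid. Take Rxy and set V(s)={w : xR²w}. Then □□s at x, so □s at x, so s at y, i.e. ∃z(Rxz∧Rzy).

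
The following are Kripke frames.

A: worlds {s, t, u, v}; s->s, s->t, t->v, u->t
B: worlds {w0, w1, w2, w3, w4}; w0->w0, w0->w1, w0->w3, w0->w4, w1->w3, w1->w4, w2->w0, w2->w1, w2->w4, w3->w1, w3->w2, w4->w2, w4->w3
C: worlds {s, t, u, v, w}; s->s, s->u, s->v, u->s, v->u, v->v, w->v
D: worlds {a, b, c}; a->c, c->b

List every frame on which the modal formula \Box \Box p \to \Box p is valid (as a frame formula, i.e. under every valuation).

C

Frame correspondent (Sahlqvist): \forall x \forall y (Rxy \to \exists z (Rxz \wedge Rzy)) — i.e. density.
A: fails — Rtv but no z with Rtz and Rzv.
B: fails — Rw3w2 but no z with Rw3z and Rzw2.
C: condition met.
D: fails — Rac but no z with Raz and Rzc.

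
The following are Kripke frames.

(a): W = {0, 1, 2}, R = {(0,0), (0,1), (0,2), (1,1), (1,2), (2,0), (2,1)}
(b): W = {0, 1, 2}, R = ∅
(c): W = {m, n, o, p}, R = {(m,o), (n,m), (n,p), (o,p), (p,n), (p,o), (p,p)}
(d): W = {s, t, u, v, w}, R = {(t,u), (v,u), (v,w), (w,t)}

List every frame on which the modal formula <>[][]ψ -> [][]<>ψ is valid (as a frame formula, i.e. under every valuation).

The schema corresponds to a generalized confluence (Geach) condition: forall x forall y forall z ((xRy & x R^2 z) -> exists w (y R^2 w & zRw)).
(a): holds.
(b): holds.
(c): holds.
(d): fails — vRu, vR²t but no w* with uR²w* and tRw*.

(a), (b), (c)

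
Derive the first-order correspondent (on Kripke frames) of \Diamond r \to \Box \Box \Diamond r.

This is a Sahlqvist (Geach-type) schema ◇^1□^0r → □^2◇^1r.
Minimal-valuation argument: fix x; take any y with xR^1y and any z with xR^2z. Set V(r) to the set of worlds R-reachable from y in exactly 0 steps. Then □^0r holds at y, so the antecedent holds at x; validity forces ◇^1r at z, giving a w with zR^1w and yR^0w.
First-order correspondent: \forall x \forall y \forall z ((xRy \wedge x R^2 z) \to \exists w (y = w \wedge zRw)).

\forall x \forall y \forall z ((xRy \wedge x R^2 z) \to \exists w (y = w \wedge zRw))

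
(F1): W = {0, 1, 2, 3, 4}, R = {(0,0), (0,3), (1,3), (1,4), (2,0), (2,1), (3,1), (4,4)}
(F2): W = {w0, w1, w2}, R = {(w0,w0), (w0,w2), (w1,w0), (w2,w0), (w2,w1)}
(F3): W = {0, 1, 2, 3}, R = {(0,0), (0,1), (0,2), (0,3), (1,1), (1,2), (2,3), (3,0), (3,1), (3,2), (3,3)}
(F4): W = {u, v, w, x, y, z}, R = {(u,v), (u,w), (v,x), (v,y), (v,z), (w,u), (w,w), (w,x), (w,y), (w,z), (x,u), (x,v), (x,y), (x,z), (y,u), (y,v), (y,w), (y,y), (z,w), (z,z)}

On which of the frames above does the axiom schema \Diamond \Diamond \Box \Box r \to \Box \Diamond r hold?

(F2), (F3), (F4)

The schema corresponds to a generalized confluence (Geach) condition: \forall x \forall y \forall z ((x R^2 y \wedge xRz) \to \exists w (y R^2 w \wedge zRw)).
(F1): fails — 0R²1, 0R0 but no w with 1R²w and 0Rw.
(F2): satisfies the condition.
(F3): satisfies the condition.
(F4): satisfies the condition.
Valid on: (F2), (F3), (F4).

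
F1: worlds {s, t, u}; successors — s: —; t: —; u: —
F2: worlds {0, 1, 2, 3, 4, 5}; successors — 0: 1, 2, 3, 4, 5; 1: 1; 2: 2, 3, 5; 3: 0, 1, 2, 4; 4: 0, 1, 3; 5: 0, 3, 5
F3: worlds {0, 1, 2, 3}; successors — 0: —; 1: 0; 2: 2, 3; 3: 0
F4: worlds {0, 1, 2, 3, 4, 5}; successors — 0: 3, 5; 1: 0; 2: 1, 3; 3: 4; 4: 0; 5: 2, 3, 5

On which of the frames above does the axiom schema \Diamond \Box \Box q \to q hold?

F1

This is the axiom for a generalized confluence (Geach) condition; its first-order frame correspondent is \forall x \forall y (xRy \to \exists w (y R^2 w \wedge x = w)).
F1: condition met.
F2: fails — 0R1 but no w with 1R²w and 0=w.
F3: fails — 1R0 but no w with 0R²w and 1=w.
F4: fails — 0R5 but no w with 5R²w and 0=w.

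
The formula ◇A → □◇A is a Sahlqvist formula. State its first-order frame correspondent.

Suppose ◇A→□◇A is valid. Take Rxy, Rxz and set V(A)={y}. Then ◇A at x, so □◇A at x, so ◇A at z, so some w with Rzw has A; w=y, i.e. Rzy. By symmetry of the argument, Ryz.
The converse is a direct semantic check.
So the correspondent is the Euclidean property.

the Euclidean property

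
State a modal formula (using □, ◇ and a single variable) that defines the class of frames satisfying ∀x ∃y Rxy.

□ψ → ◇ψ

A defining formula is □ψ → ◇ψ (the D axiom).
Suppose □ψ→◇ψ is valid. At any x set V(ψ)=W. Then □ψ at x, so ◇ψ at x, so x has a successor.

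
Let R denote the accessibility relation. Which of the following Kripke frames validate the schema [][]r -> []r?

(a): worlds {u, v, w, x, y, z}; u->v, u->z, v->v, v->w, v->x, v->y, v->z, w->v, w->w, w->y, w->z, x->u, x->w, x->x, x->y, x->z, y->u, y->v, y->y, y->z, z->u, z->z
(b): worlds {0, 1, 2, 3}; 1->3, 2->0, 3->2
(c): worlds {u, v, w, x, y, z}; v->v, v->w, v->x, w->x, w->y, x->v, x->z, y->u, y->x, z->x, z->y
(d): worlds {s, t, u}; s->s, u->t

This is the axiom for density; its first-order frame correspondent is forall x forall y (Rxy -> exists z (Rxz & Rzy)).
(a): condition met.
(b): fails — R20 but no z with R2z and Rz0.
(c): fails — Ryx but no t with Ryt and Rtx.
(d): fails — Rut but no z with Ruz and Rzt.

(a)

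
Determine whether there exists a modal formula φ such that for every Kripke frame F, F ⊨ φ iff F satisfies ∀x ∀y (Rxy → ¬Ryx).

Any modally definable frame class is closed under surjective bounded morphisms.
The 5-cycle (worlds a,b,c,d,e with a→b→c→d→e→a) is asymmetric. Mapping every world to a single reflexive point • is a surjective bounded morphism, and the reflexive point is not asymmetric (R•• but asymmetry requires ¬R••).
So no modal formula (or set of formulas) defines exactly the asymmetric frames.

No — not modally definable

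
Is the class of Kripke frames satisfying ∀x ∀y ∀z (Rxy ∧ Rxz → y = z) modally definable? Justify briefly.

Yes, by ◇r → □r

The condition is partial functionality. A defining modal formula is ◇r → □r.
Suppose ◇r→□r is valid. Take Rxy, Rxz and set V(r)={y}. Then ◇r at x, so □r at x, so r at z, i.e. z=y.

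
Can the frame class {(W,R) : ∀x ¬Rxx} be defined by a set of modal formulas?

Not modally definable

Modal frame validity is preserved under surjective bounded morphisms.
The 4-cycle (worlds w0,w1,w2,w3 with w0→w1→w2→w3→w0) is irreflexive, and the map sending every world to a single reflexive point • is a surjective bounded morphism (forth: every edge maps to (•,•); back: every world has a successor). So any modal formula valid on the 4-cycle is also valid on the reflexive point, which is not irreflexive.
So no modal formula (or set of formulas) defines exactly the irreflexive frames.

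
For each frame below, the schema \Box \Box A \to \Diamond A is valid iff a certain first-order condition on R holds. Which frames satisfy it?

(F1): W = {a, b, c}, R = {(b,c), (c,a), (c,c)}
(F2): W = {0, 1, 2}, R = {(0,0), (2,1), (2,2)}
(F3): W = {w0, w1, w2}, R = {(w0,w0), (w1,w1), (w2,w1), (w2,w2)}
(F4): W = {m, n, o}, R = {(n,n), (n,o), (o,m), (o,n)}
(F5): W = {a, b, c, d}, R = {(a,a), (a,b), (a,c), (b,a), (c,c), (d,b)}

This is the axiom for a generalized confluence (Geach) condition; its first-order frame correspondent is \forall x \exists w (x R^2 w \wedge xRw).
(F1): fails — at a but no w with aR²w and aRw.
(F2): fails — at 1 but no w with 1R²w and 1Rw.
(F3): condition met.
(F4): fails — at m but no w with mR²w and mRw.
(F5): fails — at d but no w with dR²w and dRw.
Valid on: (F3).

(F3)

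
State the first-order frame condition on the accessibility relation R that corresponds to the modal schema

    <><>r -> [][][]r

This is a Sahlqvist (Geach-type) schema ◇^2□^0r → □^3◇^0r.
Minimal-valuation argument: fix x; take any y with xR^2y and any z with xR^3z. Set V(r) to the set of worlds R-reachable from y in exactly 0 steps. Then □^0r holds at y, so the antecedent holds at x; validity forces ◇^0r at z, giving a w with zR^0w and yR^0w.
First-order correspondent: forall x forall y forall z ((x R^2 y & x R^3 z) -> exists w (y = w & z = w)).

forall x forall y forall z ((x R^2 y & x R^3 z) -> exists w (y = w & z = w))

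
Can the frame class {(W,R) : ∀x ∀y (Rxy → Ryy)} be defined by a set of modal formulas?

Definable; □(□q → q) defines it

Yes: it is shift-reflexivity, defined by the T□ schema □(□q → q).
Suppose □(□q→q) is valid. Take Rxy and set V(q)={w : Ryw}. Then at y, □q holds; since □(□q→q) at x, □q→q at y, so q at y, i.e. Ryy.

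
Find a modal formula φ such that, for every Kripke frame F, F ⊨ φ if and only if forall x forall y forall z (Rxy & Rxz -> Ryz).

◇q → □◇q

The condition is the Euclidean property. The 5 schema ◇q → □◇q defines it.
Suppose ◇q→□◇q is valid. Take Rxy, Rxz and set V(q)={y}. Then ◇q at x, so □◇q at x, so ◇q at z, so some w with Rzw has q; w=y, i.e. Rzy. By symmetry of the argument, Ryz.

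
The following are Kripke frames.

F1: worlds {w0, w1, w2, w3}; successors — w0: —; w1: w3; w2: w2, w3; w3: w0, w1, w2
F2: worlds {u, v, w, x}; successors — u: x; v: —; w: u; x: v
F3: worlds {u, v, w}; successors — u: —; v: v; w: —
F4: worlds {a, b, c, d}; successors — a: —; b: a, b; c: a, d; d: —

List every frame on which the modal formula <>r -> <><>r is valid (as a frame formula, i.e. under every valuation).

F3

This is the axiom for a generalized confluence (Geach) condition; its first-order frame correspondent is forall x forall y (xRy -> exists w (y = w & x R^2 w)).
F1: fails — w1Rw3 but no w with w3=w and w1R²w.
F2: fails — uRx but no t with x=t and uR²t.
F3: condition met.
F4: fails — cRa but no w with a=w and cR²w.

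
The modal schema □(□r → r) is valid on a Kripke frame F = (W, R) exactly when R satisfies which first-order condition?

This is the T□ axiom.
Its frame correspondent is shift-reflexivity — ∀x ∀y (Rxy → Ryy).

shift-reflexivity: ∀x ∀y (Rxy → Ryy)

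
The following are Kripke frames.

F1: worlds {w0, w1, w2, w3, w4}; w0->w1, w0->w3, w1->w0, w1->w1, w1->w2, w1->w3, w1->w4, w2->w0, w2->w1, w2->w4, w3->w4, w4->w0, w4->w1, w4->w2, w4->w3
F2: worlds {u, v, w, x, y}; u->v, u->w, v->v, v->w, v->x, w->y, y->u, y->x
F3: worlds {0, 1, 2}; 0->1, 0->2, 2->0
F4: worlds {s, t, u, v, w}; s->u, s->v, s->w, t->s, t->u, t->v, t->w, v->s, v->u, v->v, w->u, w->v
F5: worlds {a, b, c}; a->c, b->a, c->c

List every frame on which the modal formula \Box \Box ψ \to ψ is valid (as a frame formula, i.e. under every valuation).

The schema corresponds to a generalized confluence (Geach) condition: \forall x \exists w (x R^2 w \wedge x = w).
F1: condition met.
F2: fails — at u but no t with uR²t and u=t.
F3: fails — at 1 but no w with 1R²w and 1=w.
F4: fails — at t but no w* with tR²w* and t=w*.
F5: fails — at a but no w with aR²w and a=w.
Valid on: F1.

F1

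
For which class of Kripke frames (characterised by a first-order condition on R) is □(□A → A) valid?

Suppose □(□A→A) is valid. Take Rxy and set V(A)={w : Ryw}. Then at y, □A holds; since □(□A→A) at x, □A→A at y, so A at y, i.e. Ryy.

shift-reflexivity: ∀x ∀y (Rxy → Ryy)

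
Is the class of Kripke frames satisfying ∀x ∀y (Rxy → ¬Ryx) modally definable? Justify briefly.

Not definable by any modal formula

Modal frame validity is preserved under surjective bounded morphisms.
The 3-cycle (worlds 0,1,2 with 0→1→2→0) is asymmetric. Mapping every world to a single reflexive point • is a surjective bounded morphism, and the reflexive point is not asymmetric (R•• but asymmetry requires ¬R••).
So no modal formula (or set of formulas) defines exactly the asymmetric frames.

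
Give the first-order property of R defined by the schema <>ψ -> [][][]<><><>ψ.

forall x forall y forall z ((xRy & x R^3 z) -> exists w (y = w & z R^3 w))

This is a Sahlqvist (Geach-type) schema ◇^1□^0ψ → □^3◇^3ψ.
First-order correspondent: forall x forall y forall z ((xRy & x R^3 z) -> exists w (y = w & z R^3 w)).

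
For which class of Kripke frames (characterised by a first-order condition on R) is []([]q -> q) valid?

Shift-reflexivity

Suppose □(□q→q) is valid. Take Rxy and set V(q)={w : Ryw}. Then at y, □q holds; since □(□q→q) at x, □q→q at y, so q at y, i.e. Ryy.
The converse is a direct semantic check.
Frame condition: forall x forall y (Rxy -> Ryy).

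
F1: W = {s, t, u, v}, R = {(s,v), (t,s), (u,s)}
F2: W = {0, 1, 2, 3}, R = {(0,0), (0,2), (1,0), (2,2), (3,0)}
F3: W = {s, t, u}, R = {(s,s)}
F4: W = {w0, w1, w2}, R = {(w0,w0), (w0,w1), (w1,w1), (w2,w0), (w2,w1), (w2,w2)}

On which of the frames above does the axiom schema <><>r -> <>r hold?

The schema corresponds to transitivity: forall x forall y forall z (Rxy & Ryz -> Rxz).
F1: fails — Rus and Rsv but not Ruv.
F2: fails — R10 and R02 but not R12.
F3: ✓.
F4: ✓.
Valid on: F3, F4.

F3, F4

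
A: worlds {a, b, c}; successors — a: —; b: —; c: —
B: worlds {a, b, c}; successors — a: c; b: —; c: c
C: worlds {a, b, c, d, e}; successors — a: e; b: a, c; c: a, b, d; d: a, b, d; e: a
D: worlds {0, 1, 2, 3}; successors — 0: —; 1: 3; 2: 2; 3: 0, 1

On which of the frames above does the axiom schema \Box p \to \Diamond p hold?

C

This is the axiom for seriality; its first-order frame correspondent is \forall x \exists y Rxy.
A: fails — world a has no successor.
B: fails — world b has no successor.
C: holds.
D: fails — world 0 has no successor.
Valid on: C.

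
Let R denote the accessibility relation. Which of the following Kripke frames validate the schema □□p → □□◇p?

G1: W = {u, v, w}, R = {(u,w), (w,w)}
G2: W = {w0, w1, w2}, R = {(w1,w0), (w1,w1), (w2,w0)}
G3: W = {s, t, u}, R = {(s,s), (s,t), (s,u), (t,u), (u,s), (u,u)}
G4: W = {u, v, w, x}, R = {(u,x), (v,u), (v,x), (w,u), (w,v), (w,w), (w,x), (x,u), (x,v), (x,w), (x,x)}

G1, G3, G4

This is the axiom for a generalized confluence (Geach) condition; its first-order frame correspondent is ∀x ∀z (xR²z → ∃w (xR²w ∧ zRw)).
G1: holds.
G2: fails — w1R²w0 but no w with w1R²w and w0Rw.
G3: holds.
G4: holds.
Valid on: G1, G3, G4.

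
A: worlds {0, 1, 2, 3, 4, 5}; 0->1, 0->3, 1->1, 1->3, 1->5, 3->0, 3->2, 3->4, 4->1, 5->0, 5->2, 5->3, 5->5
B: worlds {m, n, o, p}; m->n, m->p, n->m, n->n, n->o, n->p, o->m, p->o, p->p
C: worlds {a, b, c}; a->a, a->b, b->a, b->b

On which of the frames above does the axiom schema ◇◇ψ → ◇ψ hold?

Frame correspondent (Sahlqvist): ∀x ∀y ∀z (Rxy ∧ Ryz → Rxz) — i.e. transitivity.
A: fails — R34 and R41 but not R31.
B: fails — Rom and Rmn but not Ron.
C: condition met.

C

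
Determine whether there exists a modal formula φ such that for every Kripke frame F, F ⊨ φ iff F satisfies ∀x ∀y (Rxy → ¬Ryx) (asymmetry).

Any modally definable frame class is closed under surjective bounded morphisms.
The 5-cycle (worlds a,b,c,d,e with a→b→c→d→e→a) is asymmetric. Mapping every world to a single reflexive point • is a surjective bounded morphism, and the reflexive point is not asymmetric (R•• but asymmetry requires ¬R••).
Hence asymmetry is not modally definable.

No — not modally definable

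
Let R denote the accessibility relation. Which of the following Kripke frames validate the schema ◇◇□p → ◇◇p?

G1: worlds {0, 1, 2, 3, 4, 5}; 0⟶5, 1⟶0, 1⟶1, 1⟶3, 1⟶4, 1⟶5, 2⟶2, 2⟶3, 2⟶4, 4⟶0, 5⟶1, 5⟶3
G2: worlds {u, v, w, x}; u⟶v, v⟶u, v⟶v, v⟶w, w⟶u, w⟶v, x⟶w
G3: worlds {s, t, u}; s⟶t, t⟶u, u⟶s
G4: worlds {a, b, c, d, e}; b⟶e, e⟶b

G2

Frame correspondent (Sahlqvist): ∀x ∀y (xR²y → ∃w (yRw ∧ xR²w)) — i.e. a generalized confluence (Geach) condition.
G1: fails — 0R²3 but no w with 3Rw and 0R²w.
G2: ✓.
G3: fails — sR²u but no w with uRw and sR²w.
G4: fails — bR²b but no w with bRw and bR²w.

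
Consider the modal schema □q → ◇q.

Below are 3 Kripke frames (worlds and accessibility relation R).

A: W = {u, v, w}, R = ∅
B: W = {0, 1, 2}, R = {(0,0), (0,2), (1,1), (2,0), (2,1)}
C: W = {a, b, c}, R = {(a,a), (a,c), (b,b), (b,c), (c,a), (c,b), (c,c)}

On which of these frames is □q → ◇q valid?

B, C

This is the axiom for seriality; its first-order frame correspondent is ∀x ∃y Rxy.
A: fails — world u has no successor.
B: satisfies the condition.
C: satisfies the condition.
Valid on: B, C.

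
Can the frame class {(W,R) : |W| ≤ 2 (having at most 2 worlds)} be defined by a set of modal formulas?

If a class were modally definable it would be closed under disjoint unions (Goldblatt–Thomason).
Any modal formula valid on each of 3 disjoint one-world frames is valid on their disjoint union (validity is preserved under disjoint unions). Each one-world frame has |W|=1≤2, but the union has |W|=3.
So no modal formula (or set of formulas) defines exactly the |W|≤2 frames.

No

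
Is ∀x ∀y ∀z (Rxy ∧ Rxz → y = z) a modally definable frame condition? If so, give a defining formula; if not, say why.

This is a Sahlqvist condition; the CD axiom ◇p → □p defines it.
Suppose ◇p→□p is valid. Take Rxy, Rxz and set V(p)={y}. Then ◇p at x, so □p at x, so p at z, i.e. z=y.

Definable; ◇p → □p defines it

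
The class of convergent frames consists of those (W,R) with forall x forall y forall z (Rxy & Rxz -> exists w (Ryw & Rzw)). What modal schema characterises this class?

◇□s → □◇s

A defining formula is ◇□s → □◇s (the .2 axiom).
Suppose ◇□s→□◇s is valid. Take Rxy, Rxz and set V(s)={w : Ryw}. Then □s at y so ◇□s at x, so □◇s at x, so ◇s at z, giving w with Rzw and Ryw.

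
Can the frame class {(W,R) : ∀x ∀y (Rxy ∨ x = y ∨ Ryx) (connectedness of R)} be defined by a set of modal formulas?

No

Modal frame validity is preserved under disjoint unions.
Take 4 disjoint single-world reflexive frames: each is trivially connected, but their disjoint union has 4 worlds with no edge between distinct components, so it is not connected.
So no modal formula (or set of formulas) defines exactly the connected frames.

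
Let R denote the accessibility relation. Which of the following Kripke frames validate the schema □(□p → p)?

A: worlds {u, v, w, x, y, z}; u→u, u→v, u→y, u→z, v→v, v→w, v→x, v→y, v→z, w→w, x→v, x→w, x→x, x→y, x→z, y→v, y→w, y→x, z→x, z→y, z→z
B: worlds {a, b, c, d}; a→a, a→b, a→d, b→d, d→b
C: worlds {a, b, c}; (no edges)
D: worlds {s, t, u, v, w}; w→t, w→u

C

The schema corresponds to shift-reflexivity: ∀x ∀y (Rxy → Ryy).
A: fails — Ruy but not Ryy.
B: fails — Rab but not Rbb.
C: holds.
D: fails — Rwt but not Rtt.
Valid on: C.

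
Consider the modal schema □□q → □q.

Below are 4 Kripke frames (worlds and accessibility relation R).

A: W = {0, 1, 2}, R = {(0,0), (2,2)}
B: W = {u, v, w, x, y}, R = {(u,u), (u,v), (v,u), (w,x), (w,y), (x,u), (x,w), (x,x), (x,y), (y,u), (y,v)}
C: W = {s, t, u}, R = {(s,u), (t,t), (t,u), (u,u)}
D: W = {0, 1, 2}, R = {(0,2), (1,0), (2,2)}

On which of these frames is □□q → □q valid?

The schema corresponds to density: ∀x ∀y (Rxy → ∃z (Rxz ∧ Rzy)).
A: condition met.
B: condition met.
C: condition met.
D: fails — R10 but no z with R1z and Rz0.
Valid on: A, B, C.

A, B, C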